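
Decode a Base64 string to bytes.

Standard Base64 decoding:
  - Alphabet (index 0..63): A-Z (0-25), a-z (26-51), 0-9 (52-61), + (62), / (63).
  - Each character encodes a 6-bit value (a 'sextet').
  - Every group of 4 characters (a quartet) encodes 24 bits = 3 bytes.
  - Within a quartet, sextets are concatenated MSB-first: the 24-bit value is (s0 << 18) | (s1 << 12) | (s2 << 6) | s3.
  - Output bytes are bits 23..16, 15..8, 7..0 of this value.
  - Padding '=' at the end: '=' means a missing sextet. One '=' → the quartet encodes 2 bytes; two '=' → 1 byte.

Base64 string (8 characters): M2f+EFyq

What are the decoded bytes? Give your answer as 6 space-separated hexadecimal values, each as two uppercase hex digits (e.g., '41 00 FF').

After char 0 ('M'=12): chars_in_quartet=1 acc=0xC bytes_emitted=0
After char 1 ('2'=54): chars_in_quartet=2 acc=0x336 bytes_emitted=0
After char 2 ('f'=31): chars_in_quartet=3 acc=0xCD9F bytes_emitted=0
After char 3 ('+'=62): chars_in_quartet=4 acc=0x3367FE -> emit 33 67 FE, reset; bytes_emitted=3
After char 4 ('E'=4): chars_in_quartet=1 acc=0x4 bytes_emitted=3
After char 5 ('F'=5): chars_in_quartet=2 acc=0x105 bytes_emitted=3
After char 6 ('y'=50): chars_in_quartet=3 acc=0x4172 bytes_emitted=3
After char 7 ('q'=42): chars_in_quartet=4 acc=0x105CAA -> emit 10 5C AA, reset; bytes_emitted=6

Answer: 33 67 FE 10 5C AA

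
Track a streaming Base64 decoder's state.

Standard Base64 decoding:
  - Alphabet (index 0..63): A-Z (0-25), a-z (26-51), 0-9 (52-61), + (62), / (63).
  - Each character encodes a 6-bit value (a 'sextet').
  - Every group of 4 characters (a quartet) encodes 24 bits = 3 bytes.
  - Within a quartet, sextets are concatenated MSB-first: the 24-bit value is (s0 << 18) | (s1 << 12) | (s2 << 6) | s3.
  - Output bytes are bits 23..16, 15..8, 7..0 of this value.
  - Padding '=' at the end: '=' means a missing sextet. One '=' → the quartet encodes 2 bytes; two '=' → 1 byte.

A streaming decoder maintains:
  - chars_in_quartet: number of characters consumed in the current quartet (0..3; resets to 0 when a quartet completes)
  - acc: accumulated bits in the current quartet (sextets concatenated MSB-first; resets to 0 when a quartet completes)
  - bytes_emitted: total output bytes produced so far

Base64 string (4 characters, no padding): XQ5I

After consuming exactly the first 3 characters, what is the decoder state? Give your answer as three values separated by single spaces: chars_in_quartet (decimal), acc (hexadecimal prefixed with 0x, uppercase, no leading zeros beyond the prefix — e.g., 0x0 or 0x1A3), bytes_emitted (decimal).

Answer: 3 0x17439 0

Derivation:
After char 0 ('X'=23): chars_in_quartet=1 acc=0x17 bytes_emitted=0
After char 1 ('Q'=16): chars_in_quartet=2 acc=0x5D0 bytes_emitted=0
After char 2 ('5'=57): chars_in_quartet=3 acc=0x17439 bytes_emitted=0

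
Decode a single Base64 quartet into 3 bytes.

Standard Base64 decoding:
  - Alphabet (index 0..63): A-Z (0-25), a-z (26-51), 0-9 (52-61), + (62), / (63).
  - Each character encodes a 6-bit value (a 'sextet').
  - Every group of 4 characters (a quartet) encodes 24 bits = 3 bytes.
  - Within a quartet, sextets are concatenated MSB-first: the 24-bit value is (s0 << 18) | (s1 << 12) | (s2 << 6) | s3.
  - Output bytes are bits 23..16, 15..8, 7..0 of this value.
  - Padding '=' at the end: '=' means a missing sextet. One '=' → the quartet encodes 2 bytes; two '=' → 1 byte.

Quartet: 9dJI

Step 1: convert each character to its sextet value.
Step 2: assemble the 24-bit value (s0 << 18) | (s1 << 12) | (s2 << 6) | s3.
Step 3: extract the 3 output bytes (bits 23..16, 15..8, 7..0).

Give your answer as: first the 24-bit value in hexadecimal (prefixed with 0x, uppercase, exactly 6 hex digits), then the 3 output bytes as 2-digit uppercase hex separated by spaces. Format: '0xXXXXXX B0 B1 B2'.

Sextets: 9=61, d=29, J=9, I=8
24-bit: (61<<18) | (29<<12) | (9<<6) | 8
      = 0xF40000 | 0x01D000 | 0x000240 | 0x000008
      = 0xF5D248
Bytes: (v>>16)&0xFF=F5, (v>>8)&0xFF=D2, v&0xFF=48

Answer: 0xF5D248 F5 D2 48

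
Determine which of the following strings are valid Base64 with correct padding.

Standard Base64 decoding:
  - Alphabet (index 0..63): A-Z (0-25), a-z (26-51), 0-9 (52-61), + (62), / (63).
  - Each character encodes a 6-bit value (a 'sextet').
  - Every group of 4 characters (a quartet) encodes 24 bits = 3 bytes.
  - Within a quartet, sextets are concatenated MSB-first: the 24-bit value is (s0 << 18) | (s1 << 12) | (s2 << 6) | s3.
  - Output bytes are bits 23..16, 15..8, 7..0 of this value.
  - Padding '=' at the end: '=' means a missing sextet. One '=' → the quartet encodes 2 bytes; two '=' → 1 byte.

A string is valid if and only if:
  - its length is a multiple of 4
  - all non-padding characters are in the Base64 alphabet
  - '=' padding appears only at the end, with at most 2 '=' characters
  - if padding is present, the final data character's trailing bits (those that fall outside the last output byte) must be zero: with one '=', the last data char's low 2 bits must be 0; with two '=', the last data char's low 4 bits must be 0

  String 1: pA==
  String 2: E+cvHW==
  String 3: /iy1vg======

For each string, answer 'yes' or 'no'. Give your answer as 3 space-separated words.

Answer: yes no no

Derivation:
String 1: 'pA==' → valid
String 2: 'E+cvHW==' → invalid (bad trailing bits)
String 3: '/iy1vg======' → invalid (6 pad chars (max 2))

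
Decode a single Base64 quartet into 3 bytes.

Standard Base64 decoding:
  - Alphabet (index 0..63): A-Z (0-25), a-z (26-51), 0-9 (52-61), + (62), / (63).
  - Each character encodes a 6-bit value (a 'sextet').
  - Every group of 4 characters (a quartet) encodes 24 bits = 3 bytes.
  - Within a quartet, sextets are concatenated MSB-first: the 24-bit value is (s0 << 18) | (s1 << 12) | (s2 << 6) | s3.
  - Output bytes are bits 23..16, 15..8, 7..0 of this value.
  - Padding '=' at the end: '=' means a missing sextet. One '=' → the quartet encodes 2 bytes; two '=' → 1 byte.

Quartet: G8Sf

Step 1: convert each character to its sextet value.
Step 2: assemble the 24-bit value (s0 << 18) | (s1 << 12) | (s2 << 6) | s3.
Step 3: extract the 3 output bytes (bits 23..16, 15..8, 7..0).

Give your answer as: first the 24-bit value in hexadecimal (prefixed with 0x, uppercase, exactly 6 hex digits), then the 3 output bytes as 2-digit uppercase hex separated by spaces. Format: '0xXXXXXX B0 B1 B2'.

Answer: 0x1BC49F 1B C4 9F

Derivation:
Sextets: G=6, 8=60, S=18, f=31
24-bit: (6<<18) | (60<<12) | (18<<6) | 31
      = 0x180000 | 0x03C000 | 0x000480 | 0x00001F
      = 0x1BC49F
Bytes: (v>>16)&0xFF=1B, (v>>8)&0xFF=C4, v&0xFF=9F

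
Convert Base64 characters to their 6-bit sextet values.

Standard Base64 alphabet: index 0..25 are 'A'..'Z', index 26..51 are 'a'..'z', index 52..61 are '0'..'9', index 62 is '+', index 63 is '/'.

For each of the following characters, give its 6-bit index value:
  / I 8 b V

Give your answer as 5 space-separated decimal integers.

Answer: 63 8 60 27 21

Derivation:
'/': index 63
'I': A..Z range, ord('I') − ord('A') = 8
'8': 0..9 range, 52 + ord('8') − ord('0') = 60
'b': a..z range, 26 + ord('b') − ord('a') = 27
'V': A..Z range, ord('V') − ord('A') = 21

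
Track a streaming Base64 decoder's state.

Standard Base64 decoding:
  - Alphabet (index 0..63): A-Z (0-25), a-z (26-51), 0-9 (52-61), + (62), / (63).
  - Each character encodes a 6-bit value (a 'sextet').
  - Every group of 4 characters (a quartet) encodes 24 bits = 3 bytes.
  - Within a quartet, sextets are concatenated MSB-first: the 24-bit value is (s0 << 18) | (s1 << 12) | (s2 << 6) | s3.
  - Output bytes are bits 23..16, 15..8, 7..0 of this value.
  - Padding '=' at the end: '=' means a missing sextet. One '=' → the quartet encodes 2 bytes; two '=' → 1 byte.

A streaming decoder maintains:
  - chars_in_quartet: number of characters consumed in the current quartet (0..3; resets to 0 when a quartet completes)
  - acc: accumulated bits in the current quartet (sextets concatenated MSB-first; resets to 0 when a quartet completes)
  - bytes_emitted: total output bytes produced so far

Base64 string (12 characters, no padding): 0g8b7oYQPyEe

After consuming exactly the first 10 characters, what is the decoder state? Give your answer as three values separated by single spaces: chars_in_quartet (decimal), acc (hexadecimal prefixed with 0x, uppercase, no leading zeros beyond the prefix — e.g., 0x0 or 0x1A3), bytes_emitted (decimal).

After char 0 ('0'=52): chars_in_quartet=1 acc=0x34 bytes_emitted=0
After char 1 ('g'=32): chars_in_quartet=2 acc=0xD20 bytes_emitted=0
After char 2 ('8'=60): chars_in_quartet=3 acc=0x3483C bytes_emitted=0
After char 3 ('b'=27): chars_in_quartet=4 acc=0xD20F1B -> emit D2 0F 1B, reset; bytes_emitted=3
After char 4 ('7'=59): chars_in_quartet=1 acc=0x3B bytes_emitted=3
After char 5 ('o'=40): chars_in_quartet=2 acc=0xEE8 bytes_emitted=3
After char 6 ('Y'=24): chars_in_quartet=3 acc=0x3BA18 bytes_emitted=3
After char 7 ('Q'=16): chars_in_quartet=4 acc=0xEE8610 -> emit EE 86 10, reset; bytes_emitted=6
After char 8 ('P'=15): chars_in_quartet=1 acc=0xF bytes_emitted=6
After char 9 ('y'=50): chars_in_quartet=2 acc=0x3F2 bytes_emitted=6

Answer: 2 0x3F2 6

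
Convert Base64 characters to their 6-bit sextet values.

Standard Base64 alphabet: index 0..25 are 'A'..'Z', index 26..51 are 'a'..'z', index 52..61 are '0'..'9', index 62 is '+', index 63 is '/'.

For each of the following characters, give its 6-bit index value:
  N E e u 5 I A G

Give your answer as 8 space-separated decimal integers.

'N': A..Z range, ord('N') − ord('A') = 13
'E': A..Z range, ord('E') − ord('A') = 4
'e': a..z range, 26 + ord('e') − ord('a') = 30
'u': a..z range, 26 + ord('u') − ord('a') = 46
'5': 0..9 range, 52 + ord('5') − ord('0') = 57
'I': A..Z range, ord('I') − ord('A') = 8
'A': A..Z range, ord('A') − ord('A') = 0
'G': A..Z range, ord('G') − ord('A') = 6

Answer: 13 4 30 46 57 8 0 6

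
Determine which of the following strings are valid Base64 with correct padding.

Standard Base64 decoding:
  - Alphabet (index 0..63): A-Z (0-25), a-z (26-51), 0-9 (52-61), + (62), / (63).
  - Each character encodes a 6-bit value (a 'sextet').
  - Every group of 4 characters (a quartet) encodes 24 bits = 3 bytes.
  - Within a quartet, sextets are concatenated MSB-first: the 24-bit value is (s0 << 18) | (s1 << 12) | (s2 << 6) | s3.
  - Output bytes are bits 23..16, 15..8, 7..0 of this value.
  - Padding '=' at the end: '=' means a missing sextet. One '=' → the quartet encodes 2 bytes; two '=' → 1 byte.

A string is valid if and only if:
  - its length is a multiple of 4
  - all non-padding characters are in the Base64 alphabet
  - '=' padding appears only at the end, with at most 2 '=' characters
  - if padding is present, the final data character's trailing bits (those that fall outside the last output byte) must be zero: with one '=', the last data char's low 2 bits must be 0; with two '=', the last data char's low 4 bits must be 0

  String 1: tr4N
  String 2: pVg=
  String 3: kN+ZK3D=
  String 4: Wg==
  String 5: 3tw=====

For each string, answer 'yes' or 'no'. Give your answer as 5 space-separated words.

Answer: yes yes no yes no

Derivation:
String 1: 'tr4N' → valid
String 2: 'pVg=' → valid
String 3: 'kN+ZK3D=' → invalid (bad trailing bits)
String 4: 'Wg==' → valid
String 5: '3tw=====' → invalid (5 pad chars (max 2))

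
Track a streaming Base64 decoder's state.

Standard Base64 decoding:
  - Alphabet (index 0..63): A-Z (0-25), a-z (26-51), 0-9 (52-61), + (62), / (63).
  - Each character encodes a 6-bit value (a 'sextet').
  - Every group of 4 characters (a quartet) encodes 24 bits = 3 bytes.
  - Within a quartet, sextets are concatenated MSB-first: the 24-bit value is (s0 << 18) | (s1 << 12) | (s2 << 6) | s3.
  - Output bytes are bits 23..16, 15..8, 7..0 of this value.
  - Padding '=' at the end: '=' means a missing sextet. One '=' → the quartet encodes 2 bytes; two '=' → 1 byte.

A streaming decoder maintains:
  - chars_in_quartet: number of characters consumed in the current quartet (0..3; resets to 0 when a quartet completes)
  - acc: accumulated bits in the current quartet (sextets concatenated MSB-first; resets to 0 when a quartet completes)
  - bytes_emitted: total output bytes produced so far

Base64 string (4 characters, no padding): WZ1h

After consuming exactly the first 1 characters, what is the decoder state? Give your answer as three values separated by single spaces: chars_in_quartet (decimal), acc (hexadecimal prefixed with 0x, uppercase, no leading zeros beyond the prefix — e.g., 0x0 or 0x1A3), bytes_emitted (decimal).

Answer: 1 0x16 0

Derivation:
After char 0 ('W'=22): chars_in_quartet=1 acc=0x16 bytes_emitted=0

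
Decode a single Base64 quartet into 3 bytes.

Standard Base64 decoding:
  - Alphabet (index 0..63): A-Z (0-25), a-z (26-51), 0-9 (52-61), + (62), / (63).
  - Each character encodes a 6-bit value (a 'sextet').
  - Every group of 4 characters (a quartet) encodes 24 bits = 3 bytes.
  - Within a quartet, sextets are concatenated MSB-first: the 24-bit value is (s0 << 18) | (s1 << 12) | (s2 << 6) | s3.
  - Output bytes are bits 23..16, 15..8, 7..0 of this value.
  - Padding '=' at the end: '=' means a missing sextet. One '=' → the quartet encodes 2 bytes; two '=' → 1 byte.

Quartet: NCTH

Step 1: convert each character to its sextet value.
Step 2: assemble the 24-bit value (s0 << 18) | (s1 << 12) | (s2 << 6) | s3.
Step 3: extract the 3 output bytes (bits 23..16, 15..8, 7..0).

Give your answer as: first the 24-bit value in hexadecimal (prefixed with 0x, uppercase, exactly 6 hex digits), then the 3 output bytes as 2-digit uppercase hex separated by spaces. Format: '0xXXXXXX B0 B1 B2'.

Sextets: N=13, C=2, T=19, H=7
24-bit: (13<<18) | (2<<12) | (19<<6) | 7
      = 0x340000 | 0x002000 | 0x0004C0 | 0x000007
      = 0x3424C7
Bytes: (v>>16)&0xFF=34, (v>>8)&0xFF=24, v&0xFF=C7

Answer: 0x3424C7 34 24 C7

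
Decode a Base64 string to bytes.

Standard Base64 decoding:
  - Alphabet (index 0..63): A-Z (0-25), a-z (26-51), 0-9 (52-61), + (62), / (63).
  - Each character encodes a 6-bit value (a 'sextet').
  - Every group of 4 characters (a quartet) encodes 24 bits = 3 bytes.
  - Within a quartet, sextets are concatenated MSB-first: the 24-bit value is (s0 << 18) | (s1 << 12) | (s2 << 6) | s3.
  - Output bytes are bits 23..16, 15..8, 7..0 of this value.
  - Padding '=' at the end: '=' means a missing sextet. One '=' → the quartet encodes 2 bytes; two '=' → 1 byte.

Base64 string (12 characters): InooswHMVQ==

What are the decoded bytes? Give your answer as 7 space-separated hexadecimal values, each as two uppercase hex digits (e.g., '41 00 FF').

After char 0 ('I'=8): chars_in_quartet=1 acc=0x8 bytes_emitted=0
After char 1 ('n'=39): chars_in_quartet=2 acc=0x227 bytes_emitted=0
After char 2 ('o'=40): chars_in_quartet=3 acc=0x89E8 bytes_emitted=0
After char 3 ('o'=40): chars_in_quartet=4 acc=0x227A28 -> emit 22 7A 28, reset; bytes_emitted=3
After char 4 ('s'=44): chars_in_quartet=1 acc=0x2C bytes_emitted=3
After char 5 ('w'=48): chars_in_quartet=2 acc=0xB30 bytes_emitted=3
After char 6 ('H'=7): chars_in_quartet=3 acc=0x2CC07 bytes_emitted=3
After char 7 ('M'=12): chars_in_quartet=4 acc=0xB301CC -> emit B3 01 CC, reset; bytes_emitted=6
After char 8 ('V'=21): chars_in_quartet=1 acc=0x15 bytes_emitted=6
After char 9 ('Q'=16): chars_in_quartet=2 acc=0x550 bytes_emitted=6
Padding '==': partial quartet acc=0x550 -> emit 55; bytes_emitted=7

Answer: 22 7A 28 B3 01 CC 55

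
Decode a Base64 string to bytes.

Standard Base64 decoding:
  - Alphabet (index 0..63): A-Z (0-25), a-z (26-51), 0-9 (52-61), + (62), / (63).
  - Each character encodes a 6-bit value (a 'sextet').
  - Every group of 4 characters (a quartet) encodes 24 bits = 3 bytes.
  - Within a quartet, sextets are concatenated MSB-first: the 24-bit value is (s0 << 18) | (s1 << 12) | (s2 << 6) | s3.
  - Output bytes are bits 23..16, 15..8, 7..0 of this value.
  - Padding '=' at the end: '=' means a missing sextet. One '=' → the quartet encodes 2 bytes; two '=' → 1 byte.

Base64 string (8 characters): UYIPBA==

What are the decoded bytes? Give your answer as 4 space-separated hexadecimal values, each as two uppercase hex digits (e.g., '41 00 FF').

Answer: 51 82 0F 04

Derivation:
After char 0 ('U'=20): chars_in_quartet=1 acc=0x14 bytes_emitted=0
After char 1 ('Y'=24): chars_in_quartet=2 acc=0x518 bytes_emitted=0
After char 2 ('I'=8): chars_in_quartet=3 acc=0x14608 bytes_emitted=0
After char 3 ('P'=15): chars_in_quartet=4 acc=0x51820F -> emit 51 82 0F, reset; bytes_emitted=3
After char 4 ('B'=1): chars_in_quartet=1 acc=0x1 bytes_emitted=3
After char 5 ('A'=0): chars_in_quartet=2 acc=0x40 bytes_emitted=3
Padding '==': partial quartet acc=0x40 -> emit 04; bytes_emitted=4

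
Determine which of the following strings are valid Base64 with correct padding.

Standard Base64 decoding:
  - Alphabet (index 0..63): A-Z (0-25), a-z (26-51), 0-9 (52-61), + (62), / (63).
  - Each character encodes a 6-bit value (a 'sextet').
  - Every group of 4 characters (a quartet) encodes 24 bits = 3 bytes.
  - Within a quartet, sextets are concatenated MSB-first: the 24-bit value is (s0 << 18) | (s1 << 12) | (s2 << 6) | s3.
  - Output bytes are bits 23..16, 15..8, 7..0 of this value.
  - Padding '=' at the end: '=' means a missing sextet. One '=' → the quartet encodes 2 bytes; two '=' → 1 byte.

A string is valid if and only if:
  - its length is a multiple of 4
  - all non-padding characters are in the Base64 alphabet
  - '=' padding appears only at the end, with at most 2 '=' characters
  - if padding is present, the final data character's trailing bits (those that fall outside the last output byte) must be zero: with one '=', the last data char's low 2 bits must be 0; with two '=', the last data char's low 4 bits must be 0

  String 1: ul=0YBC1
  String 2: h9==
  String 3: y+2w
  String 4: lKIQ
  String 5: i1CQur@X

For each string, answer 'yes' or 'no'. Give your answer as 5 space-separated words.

Answer: no no yes yes no

Derivation:
String 1: 'ul=0YBC1' → invalid (bad char(s): ['=']; '=' in middle)
String 2: 'h9==' → invalid (bad trailing bits)
String 3: 'y+2w' → valid
String 4: 'lKIQ' → valid
String 5: 'i1CQur@X' → invalid (bad char(s): ['@'])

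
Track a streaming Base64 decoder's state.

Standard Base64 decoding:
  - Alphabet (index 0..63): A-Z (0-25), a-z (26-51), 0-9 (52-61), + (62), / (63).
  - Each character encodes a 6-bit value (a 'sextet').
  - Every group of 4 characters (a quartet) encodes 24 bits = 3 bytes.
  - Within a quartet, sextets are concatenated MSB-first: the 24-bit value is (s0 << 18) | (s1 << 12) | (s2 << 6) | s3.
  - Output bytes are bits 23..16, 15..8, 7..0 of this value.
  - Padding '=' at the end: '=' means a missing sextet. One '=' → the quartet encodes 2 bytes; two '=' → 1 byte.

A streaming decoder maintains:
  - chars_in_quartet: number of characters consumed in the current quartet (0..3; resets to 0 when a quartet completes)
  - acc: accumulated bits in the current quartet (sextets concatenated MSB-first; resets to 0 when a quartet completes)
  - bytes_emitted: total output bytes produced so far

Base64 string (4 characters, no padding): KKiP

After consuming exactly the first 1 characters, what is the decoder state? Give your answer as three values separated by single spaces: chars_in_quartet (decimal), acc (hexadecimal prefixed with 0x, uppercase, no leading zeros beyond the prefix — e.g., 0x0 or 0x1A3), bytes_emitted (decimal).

Answer: 1 0xA 0

Derivation:
After char 0 ('K'=10): chars_in_quartet=1 acc=0xA bytes_emitted=0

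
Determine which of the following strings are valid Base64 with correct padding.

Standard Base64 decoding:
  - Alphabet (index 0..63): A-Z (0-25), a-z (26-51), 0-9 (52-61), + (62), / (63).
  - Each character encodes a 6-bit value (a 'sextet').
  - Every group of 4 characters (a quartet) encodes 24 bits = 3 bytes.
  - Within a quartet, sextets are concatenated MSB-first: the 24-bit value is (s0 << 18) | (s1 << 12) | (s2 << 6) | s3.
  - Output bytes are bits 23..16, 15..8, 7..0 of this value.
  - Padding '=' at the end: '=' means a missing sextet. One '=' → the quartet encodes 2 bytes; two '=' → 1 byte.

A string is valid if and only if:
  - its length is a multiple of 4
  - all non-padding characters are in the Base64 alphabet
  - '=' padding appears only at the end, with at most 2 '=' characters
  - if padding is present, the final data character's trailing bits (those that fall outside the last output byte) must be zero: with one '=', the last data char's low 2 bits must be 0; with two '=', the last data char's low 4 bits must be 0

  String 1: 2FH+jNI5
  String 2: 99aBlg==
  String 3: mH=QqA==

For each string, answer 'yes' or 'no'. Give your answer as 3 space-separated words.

String 1: '2FH+jNI5' → valid
String 2: '99aBlg==' → valid
String 3: 'mH=QqA==' → invalid (bad char(s): ['=']; '=' in middle)

Answer: yes yes no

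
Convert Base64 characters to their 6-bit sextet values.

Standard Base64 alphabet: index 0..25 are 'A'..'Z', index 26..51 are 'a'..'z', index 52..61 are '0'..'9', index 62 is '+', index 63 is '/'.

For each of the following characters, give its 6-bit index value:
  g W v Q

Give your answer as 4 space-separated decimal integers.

'g': a..z range, 26 + ord('g') − ord('a') = 32
'W': A..Z range, ord('W') − ord('A') = 22
'v': a..z range, 26 + ord('v') − ord('a') = 47
'Q': A..Z range, ord('Q') − ord('A') = 16

Answer: 32 22 47 16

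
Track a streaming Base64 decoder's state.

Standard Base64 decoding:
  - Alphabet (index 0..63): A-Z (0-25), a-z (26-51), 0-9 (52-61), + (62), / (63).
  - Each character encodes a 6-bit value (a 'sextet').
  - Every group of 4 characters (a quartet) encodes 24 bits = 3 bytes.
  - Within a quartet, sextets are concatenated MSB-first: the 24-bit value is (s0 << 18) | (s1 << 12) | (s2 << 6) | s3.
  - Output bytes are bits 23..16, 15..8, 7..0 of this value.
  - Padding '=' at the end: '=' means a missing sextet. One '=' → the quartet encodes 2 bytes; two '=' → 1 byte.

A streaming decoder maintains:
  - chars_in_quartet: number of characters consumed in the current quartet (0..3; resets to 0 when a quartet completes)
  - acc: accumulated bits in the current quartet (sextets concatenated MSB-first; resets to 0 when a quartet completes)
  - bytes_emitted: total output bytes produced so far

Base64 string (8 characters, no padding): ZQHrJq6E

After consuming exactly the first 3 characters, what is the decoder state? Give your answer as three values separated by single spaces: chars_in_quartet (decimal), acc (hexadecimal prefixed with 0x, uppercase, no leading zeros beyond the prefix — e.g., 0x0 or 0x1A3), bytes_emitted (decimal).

Answer: 3 0x19407 0

Derivation:
After char 0 ('Z'=25): chars_in_quartet=1 acc=0x19 bytes_emitted=0
After char 1 ('Q'=16): chars_in_quartet=2 acc=0x650 bytes_emitted=0
After char 2 ('H'=7): chars_in_quartet=3 acc=0x19407 bytes_emitted=0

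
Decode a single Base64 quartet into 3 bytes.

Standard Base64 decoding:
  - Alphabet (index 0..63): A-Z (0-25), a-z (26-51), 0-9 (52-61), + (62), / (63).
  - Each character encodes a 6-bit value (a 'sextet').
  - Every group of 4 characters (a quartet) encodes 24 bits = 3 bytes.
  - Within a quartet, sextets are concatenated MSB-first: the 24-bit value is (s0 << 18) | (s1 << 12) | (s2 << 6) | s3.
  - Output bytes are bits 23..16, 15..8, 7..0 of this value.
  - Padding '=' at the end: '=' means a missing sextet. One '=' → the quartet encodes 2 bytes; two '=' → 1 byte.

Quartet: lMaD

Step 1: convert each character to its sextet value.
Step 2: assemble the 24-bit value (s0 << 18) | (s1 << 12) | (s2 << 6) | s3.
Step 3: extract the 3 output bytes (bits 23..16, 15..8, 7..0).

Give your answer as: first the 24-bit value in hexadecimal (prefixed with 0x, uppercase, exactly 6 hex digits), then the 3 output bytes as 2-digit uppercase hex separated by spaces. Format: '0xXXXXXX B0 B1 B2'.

Answer: 0x94C683 94 C6 83

Derivation:
Sextets: l=37, M=12, a=26, D=3
24-bit: (37<<18) | (12<<12) | (26<<6) | 3
      = 0x940000 | 0x00C000 | 0x000680 | 0x000003
      = 0x94C683
Bytes: (v>>16)&0xFF=94, (v>>8)&0xFF=C6, v&0xFF=83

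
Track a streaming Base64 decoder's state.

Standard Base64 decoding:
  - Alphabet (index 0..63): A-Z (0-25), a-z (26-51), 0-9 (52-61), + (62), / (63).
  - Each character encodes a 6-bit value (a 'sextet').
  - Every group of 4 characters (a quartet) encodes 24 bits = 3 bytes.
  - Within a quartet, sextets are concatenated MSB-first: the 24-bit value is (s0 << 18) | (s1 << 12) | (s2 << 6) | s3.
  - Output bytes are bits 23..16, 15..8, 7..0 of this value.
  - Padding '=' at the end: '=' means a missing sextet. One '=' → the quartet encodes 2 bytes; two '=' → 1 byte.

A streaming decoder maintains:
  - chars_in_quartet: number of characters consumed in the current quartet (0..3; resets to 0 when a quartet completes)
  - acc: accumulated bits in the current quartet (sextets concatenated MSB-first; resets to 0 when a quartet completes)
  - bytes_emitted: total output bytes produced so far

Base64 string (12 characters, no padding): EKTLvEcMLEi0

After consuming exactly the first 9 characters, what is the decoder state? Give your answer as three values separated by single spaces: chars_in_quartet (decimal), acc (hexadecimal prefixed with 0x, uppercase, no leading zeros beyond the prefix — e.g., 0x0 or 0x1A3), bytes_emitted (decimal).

Answer: 1 0xB 6

Derivation:
After char 0 ('E'=4): chars_in_quartet=1 acc=0x4 bytes_emitted=0
After char 1 ('K'=10): chars_in_quartet=2 acc=0x10A bytes_emitted=0
After char 2 ('T'=19): chars_in_quartet=3 acc=0x4293 bytes_emitted=0
After char 3 ('L'=11): chars_in_quartet=4 acc=0x10A4CB -> emit 10 A4 CB, reset; bytes_emitted=3
After char 4 ('v'=47): chars_in_quartet=1 acc=0x2F bytes_emitted=3
After char 5 ('E'=4): chars_in_quartet=2 acc=0xBC4 bytes_emitted=3
After char 6 ('c'=28): chars_in_quartet=3 acc=0x2F11C bytes_emitted=3
After char 7 ('M'=12): chars_in_quartet=4 acc=0xBC470C -> emit BC 47 0C, reset; bytes_emitted=6
After char 8 ('L'=11): chars_in_quartet=1 acc=0xB bytes_emitted=6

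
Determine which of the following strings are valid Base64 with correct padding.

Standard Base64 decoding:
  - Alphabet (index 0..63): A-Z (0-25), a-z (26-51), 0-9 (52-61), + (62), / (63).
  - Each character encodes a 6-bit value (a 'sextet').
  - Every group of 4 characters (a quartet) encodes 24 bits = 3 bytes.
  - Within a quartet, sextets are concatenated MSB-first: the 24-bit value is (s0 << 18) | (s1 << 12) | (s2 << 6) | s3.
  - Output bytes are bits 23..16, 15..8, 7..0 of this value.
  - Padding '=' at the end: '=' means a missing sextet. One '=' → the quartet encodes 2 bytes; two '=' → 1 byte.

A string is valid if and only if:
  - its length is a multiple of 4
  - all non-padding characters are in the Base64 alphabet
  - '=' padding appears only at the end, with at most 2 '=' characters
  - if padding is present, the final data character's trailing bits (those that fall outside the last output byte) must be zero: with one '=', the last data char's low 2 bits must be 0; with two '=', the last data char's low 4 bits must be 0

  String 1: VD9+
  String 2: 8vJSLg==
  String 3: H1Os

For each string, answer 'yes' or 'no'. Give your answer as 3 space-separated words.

String 1: 'VD9+' → valid
String 2: '8vJSLg==' → valid
String 3: 'H1Os' → valid

Answer: yes yes yes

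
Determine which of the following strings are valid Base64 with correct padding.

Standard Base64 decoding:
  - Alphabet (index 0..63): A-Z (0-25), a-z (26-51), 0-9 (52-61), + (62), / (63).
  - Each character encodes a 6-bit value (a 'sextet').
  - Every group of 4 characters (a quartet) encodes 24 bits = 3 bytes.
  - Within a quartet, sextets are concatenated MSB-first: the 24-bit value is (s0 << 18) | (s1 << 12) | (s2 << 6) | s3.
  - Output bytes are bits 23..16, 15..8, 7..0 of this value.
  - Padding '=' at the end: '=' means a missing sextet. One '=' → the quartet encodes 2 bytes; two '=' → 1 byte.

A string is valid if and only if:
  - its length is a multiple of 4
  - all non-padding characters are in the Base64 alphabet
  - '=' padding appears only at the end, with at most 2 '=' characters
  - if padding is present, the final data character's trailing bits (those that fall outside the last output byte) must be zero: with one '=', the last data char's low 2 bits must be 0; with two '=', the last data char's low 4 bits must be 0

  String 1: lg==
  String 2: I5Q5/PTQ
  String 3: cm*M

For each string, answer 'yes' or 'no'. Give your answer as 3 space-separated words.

Answer: yes yes no

Derivation:
String 1: 'lg==' → valid
String 2: 'I5Q5/PTQ' → valid
String 3: 'cm*M' → invalid (bad char(s): ['*'])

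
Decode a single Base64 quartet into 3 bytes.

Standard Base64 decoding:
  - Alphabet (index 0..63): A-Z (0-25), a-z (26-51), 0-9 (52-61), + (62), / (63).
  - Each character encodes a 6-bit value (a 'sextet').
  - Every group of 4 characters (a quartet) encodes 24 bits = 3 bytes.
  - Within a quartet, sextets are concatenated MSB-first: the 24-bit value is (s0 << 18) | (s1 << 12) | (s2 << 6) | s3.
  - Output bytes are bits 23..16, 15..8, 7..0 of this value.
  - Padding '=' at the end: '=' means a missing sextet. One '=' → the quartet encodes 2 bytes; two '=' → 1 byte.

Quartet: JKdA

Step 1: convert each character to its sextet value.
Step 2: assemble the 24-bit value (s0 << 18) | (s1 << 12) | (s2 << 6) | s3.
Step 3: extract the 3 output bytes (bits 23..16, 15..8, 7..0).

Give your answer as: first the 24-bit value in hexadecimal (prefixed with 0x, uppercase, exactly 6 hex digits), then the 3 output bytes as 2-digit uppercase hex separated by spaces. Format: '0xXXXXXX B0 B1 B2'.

Answer: 0x24A740 24 A7 40

Derivation:
Sextets: J=9, K=10, d=29, A=0
24-bit: (9<<18) | (10<<12) | (29<<6) | 0
      = 0x240000 | 0x00A000 | 0x000740 | 0x000000
      = 0x24A740
Bytes: (v>>16)&0xFF=24, (v>>8)&0xFF=A7, v&0xFF=40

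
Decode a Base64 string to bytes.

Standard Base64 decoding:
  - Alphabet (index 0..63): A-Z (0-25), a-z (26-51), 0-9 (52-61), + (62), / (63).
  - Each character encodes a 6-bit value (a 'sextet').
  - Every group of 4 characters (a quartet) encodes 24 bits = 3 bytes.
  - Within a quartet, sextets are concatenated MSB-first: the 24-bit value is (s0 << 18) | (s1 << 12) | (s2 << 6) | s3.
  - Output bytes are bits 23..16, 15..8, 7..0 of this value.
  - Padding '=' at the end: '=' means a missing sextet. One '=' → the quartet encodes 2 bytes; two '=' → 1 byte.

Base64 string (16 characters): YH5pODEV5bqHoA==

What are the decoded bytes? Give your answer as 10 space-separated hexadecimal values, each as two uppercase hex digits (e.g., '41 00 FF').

After char 0 ('Y'=24): chars_in_quartet=1 acc=0x18 bytes_emitted=0
After char 1 ('H'=7): chars_in_quartet=2 acc=0x607 bytes_emitted=0
After char 2 ('5'=57): chars_in_quartet=3 acc=0x181F9 bytes_emitted=0
After char 3 ('p'=41): chars_in_quartet=4 acc=0x607E69 -> emit 60 7E 69, reset; bytes_emitted=3
After char 4 ('O'=14): chars_in_quartet=1 acc=0xE bytes_emitted=3
After char 5 ('D'=3): chars_in_quartet=2 acc=0x383 bytes_emitted=3
After char 6 ('E'=4): chars_in_quartet=3 acc=0xE0C4 bytes_emitted=3
After char 7 ('V'=21): chars_in_quartet=4 acc=0x383115 -> emit 38 31 15, reset; bytes_emitted=6
After char 8 ('5'=57): chars_in_quartet=1 acc=0x39 bytes_emitted=6
After char 9 ('b'=27): chars_in_quartet=2 acc=0xE5B bytes_emitted=6
After char 10 ('q'=42): chars_in_quartet=3 acc=0x396EA bytes_emitted=6
After char 11 ('H'=7): chars_in_quartet=4 acc=0xE5BA87 -> emit E5 BA 87, reset; bytes_emitted=9
After char 12 ('o'=40): chars_in_quartet=1 acc=0x28 bytes_emitted=9
After char 13 ('A'=0): chars_in_quartet=2 acc=0xA00 bytes_emitted=9
Padding '==': partial quartet acc=0xA00 -> emit A0; bytes_emitted=10

Answer: 60 7E 69 38 31 15 E5 BA 87 A0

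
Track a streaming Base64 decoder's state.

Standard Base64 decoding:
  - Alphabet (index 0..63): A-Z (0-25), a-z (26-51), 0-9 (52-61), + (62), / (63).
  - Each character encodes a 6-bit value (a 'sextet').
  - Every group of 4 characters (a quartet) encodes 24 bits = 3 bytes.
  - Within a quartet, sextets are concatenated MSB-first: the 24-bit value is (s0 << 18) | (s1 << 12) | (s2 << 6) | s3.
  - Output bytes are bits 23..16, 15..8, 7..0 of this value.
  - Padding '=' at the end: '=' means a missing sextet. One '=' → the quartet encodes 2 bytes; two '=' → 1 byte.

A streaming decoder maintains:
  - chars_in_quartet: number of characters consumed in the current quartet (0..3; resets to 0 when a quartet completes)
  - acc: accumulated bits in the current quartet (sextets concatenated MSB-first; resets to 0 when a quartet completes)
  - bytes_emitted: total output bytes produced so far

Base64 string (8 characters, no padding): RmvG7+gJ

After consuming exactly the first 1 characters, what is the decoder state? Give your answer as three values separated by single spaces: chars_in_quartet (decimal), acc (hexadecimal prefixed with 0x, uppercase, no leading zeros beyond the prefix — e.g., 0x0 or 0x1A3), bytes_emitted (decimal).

Answer: 1 0x11 0

Derivation:
After char 0 ('R'=17): chars_in_quartet=1 acc=0x11 bytes_emitted=0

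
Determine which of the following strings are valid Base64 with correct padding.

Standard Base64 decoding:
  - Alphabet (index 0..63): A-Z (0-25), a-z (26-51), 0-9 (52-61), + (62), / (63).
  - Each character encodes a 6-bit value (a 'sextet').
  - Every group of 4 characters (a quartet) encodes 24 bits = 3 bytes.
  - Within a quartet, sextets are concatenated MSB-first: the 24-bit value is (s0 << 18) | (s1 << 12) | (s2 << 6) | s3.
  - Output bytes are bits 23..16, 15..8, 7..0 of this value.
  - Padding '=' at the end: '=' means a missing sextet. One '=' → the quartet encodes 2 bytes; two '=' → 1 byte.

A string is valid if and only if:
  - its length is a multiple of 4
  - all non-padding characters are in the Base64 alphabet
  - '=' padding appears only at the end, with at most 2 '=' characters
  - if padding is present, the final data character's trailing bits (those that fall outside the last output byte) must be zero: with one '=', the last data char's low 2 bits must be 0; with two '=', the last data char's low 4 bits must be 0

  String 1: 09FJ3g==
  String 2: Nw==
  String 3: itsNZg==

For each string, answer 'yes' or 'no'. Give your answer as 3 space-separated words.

Answer: yes yes yes

Derivation:
String 1: '09FJ3g==' → valid
String 2: 'Nw==' → valid
String 3: 'itsNZg==' → valid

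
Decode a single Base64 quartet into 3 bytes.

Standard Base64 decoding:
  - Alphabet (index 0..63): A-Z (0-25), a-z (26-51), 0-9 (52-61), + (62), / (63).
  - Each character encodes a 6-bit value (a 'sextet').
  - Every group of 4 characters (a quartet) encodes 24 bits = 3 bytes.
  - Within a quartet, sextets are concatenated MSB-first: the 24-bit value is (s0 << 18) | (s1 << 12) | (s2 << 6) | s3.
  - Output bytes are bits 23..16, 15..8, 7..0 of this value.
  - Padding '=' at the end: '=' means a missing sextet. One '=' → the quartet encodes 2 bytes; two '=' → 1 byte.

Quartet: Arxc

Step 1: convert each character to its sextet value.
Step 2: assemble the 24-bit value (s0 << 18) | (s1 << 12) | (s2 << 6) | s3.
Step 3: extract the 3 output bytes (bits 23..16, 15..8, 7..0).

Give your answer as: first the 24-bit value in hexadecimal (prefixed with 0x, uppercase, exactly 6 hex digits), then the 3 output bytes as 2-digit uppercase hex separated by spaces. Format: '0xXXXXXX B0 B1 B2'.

Answer: 0x02BC5C 02 BC 5C

Derivation:
Sextets: A=0, r=43, x=49, c=28
24-bit: (0<<18) | (43<<12) | (49<<6) | 28
      = 0x000000 | 0x02B000 | 0x000C40 | 0x00001C
      = 0x02BC5C
Bytes: (v>>16)&0xFF=02, (v>>8)&0xFF=BC, v&0xFF=5C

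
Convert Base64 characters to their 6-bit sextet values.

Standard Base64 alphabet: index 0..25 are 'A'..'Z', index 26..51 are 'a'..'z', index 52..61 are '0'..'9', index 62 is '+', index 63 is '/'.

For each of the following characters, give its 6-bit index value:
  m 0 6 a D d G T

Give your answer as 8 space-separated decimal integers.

'm': a..z range, 26 + ord('m') − ord('a') = 38
'0': 0..9 range, 52 + ord('0') − ord('0') = 52
'6': 0..9 range, 52 + ord('6') − ord('0') = 58
'a': a..z range, 26 + ord('a') − ord('a') = 26
'D': A..Z range, ord('D') − ord('A') = 3
'd': a..z range, 26 + ord('d') − ord('a') = 29
'G': A..Z range, ord('G') − ord('A') = 6
'T': A..Z range, ord('T') − ord('A') = 19

Answer: 38 52 58 26 3 29 6 19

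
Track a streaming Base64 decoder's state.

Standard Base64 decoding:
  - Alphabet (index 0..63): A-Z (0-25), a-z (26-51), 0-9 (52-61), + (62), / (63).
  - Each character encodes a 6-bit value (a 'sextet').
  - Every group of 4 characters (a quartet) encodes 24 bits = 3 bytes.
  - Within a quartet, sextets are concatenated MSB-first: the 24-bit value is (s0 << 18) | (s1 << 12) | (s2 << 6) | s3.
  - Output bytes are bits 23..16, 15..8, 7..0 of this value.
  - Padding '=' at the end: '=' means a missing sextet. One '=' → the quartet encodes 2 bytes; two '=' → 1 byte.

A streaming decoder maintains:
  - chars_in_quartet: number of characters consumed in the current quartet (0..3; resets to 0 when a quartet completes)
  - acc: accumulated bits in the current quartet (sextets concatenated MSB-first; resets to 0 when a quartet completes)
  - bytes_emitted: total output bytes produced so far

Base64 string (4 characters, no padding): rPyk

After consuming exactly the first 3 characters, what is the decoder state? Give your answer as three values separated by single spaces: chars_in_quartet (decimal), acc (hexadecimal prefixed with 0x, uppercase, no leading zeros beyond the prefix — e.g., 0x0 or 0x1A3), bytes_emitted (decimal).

Answer: 3 0x2B3F2 0

Derivation:
After char 0 ('r'=43): chars_in_quartet=1 acc=0x2B bytes_emitted=0
After char 1 ('P'=15): chars_in_quartet=2 acc=0xACF bytes_emitted=0
After char 2 ('y'=50): chars_in_quartet=3 acc=0x2B3F2 bytes_emitted=0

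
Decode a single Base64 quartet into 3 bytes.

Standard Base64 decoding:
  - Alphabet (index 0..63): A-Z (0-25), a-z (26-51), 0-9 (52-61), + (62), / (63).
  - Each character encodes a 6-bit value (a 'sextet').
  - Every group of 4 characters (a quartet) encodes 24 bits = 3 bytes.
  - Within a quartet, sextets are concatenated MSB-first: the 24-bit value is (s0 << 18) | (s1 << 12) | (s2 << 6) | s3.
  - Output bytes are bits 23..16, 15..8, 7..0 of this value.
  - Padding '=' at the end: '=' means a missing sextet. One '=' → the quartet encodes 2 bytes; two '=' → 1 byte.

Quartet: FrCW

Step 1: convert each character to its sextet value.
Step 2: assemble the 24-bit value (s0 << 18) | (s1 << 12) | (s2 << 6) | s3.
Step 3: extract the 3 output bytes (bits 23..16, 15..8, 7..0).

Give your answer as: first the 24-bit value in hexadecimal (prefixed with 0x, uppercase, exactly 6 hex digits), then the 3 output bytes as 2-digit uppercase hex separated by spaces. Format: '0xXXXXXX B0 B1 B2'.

Answer: 0x16B096 16 B0 96

Derivation:
Sextets: F=5, r=43, C=2, W=22
24-bit: (5<<18) | (43<<12) | (2<<6) | 22
      = 0x140000 | 0x02B000 | 0x000080 | 0x000016
      = 0x16B096
Bytes: (v>>16)&0xFF=16, (v>>8)&0xFF=B0, v&0xFF=96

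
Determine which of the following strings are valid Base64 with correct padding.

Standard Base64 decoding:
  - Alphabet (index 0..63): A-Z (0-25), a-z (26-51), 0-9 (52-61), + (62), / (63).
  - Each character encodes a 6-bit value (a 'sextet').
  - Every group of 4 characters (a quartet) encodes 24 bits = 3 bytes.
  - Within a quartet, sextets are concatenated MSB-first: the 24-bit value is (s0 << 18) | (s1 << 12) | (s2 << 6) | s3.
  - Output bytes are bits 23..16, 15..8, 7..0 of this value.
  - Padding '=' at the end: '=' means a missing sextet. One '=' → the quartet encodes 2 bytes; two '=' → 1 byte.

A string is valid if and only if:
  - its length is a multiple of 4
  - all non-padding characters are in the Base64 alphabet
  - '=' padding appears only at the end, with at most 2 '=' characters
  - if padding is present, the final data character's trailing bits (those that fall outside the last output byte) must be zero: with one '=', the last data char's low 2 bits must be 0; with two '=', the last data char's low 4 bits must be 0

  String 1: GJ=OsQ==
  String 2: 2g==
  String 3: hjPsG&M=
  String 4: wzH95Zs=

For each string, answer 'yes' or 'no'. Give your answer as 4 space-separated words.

Answer: no yes no yes

Derivation:
String 1: 'GJ=OsQ==' → invalid (bad char(s): ['=']; '=' in middle)
String 2: '2g==' → valid
String 3: 'hjPsG&M=' → invalid (bad char(s): ['&'])
String 4: 'wzH95Zs=' → valid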